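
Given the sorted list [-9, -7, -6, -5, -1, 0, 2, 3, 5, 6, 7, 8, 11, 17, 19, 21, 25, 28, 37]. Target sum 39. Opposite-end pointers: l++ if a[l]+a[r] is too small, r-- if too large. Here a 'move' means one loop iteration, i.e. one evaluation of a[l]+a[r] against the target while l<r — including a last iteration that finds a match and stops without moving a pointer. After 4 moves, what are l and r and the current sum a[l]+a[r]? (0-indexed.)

[0,18] -9+37=28 <39 → l++
[1,18] -7+37=30 <39 → l++
[2,18] -6+37=31 <39 → l++
[3,18] -5+37=32 <39 → l++

l=4, r=18, sum=36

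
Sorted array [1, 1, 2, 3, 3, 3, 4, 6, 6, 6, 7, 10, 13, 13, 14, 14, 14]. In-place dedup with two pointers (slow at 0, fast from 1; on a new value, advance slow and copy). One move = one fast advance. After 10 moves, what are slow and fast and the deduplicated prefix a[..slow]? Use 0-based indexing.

slow=5, fast=11, prefix=[1, 2, 3, 4, 6, 7]

slow=0 fast=1: a[fast]=1=a[slow] dup, fast++
slow=0 fast=2: a[fast]=2≠a[slow]=1 write a[1]=2, slow++,fast++
slow=1 fast=3: a[fast]=3≠a[slow]=2 write a[2]=3, slow++,fast++
slow=2 fast=4: a[fast]=3=a[slow] dup, fast++
slow=2 fast=5: a[fast]=3=a[slow] dup, fast++
slow=2 fast=6: a[fast]=4≠a[slow]=3 write a[3]=4, slow++,fast++
slow=3 fast=7: a[fast]=6≠a[slow]=4 write a[4]=6, slow++,fast++
slow=4 fast=8: a[fast]=6=a[slow] dup, fast++
slow=4 fast=9: a[fast]=6=a[slow] dup, fast++
slow=4 fast=10: a[fast]=7≠a[slow]=6 write a[5]=7, slow++,fast++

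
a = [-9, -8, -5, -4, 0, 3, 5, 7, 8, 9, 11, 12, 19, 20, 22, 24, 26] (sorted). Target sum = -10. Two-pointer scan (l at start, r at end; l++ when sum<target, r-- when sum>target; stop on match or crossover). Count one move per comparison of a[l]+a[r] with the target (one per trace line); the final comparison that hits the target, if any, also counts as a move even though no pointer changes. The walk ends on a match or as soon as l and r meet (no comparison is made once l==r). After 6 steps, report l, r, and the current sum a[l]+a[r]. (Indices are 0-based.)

l=0, r=10, sum=2

l=0 r=16: -9+26=17 >-10, r--
l=0 r=15: -9+24=15 >-10, r--
l=0 r=14: -9+22=13 >-10, r--
l=0 r=13: -9+20=11 >-10, r--
l=0 r=12: -9+19=10 >-10, r--
l=0 r=11: -9+12=3 >-10, r--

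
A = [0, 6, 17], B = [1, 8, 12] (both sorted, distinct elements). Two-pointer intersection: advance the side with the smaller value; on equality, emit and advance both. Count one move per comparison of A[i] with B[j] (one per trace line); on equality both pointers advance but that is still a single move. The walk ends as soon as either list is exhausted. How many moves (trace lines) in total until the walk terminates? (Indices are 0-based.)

5 moves

[i=0,j=0] 0<1 → i++
[i=1,j=0] 6>1 → j++
[i=1,j=1] 6<8 → i++
[i=2,j=1] 17>8 → j++
[i=2,j=2] 17>12 → j++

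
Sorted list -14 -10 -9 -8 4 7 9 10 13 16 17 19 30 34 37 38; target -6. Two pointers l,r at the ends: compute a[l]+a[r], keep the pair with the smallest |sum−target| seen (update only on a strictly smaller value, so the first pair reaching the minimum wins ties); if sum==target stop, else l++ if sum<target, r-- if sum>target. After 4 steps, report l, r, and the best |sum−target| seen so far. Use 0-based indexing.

l=0, r=11, best |Δ|=22

[0,15] -14+38=24 d=30 * → r--
[0,14] -14+37=23 d=29 * → r--
[0,13] -14+34=20 d=26 * → r--
[0,12] -14+30=16 d=22 * → r--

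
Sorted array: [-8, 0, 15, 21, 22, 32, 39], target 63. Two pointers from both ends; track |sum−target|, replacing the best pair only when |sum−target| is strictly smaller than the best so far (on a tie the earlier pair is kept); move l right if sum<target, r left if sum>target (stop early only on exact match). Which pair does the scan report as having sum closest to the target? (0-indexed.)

[0,6] -8+39=31 d=32 * → l++
[1,6] 0+39=39 d=24 * → l++
[2,6] 15+39=54 d=9 * → l++
[3,6] 21+39=60 d=3 * → l++
[4,6] 22+39=61 d=2 * → l++
[5,6] 32+39=71 d=8 → r--

pair (22, 39) with sum 61 (|Δ|=2)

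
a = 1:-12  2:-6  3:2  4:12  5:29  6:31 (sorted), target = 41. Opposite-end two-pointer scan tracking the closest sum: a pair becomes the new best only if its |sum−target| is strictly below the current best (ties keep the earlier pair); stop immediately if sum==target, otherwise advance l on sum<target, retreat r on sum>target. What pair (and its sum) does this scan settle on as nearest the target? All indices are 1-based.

pair (12, 29) with sum 41 (|Δ|=0)

l=1 r=6: -12+31=19 d=22 *, l++
l=2 r=6: -6+31=25 d=16 *, l++
l=3 r=6: 2+31=33 d=8 *, l++
l=4 r=6: 12+31=43 d=2 *, r--
l=4 r=5: 12+29=41 d=0 *, stop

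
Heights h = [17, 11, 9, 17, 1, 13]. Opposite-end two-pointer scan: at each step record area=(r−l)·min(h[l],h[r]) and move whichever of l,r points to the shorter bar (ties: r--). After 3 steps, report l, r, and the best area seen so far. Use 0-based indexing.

l=0 r=5: min(17,13)*5=65 best=65 *, r--
l=0 r=4: min(17,1)*4=4 best=65, r--
l=0 r=3: min(17,17)*3=51 best=65, r--

l=0, r=2, best area=65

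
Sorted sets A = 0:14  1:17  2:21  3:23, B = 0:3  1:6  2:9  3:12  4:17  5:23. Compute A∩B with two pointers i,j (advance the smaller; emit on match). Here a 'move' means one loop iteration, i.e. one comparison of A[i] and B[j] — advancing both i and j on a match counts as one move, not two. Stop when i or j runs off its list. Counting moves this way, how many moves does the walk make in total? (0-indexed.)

[i=0,j=0] 14>3 → j++
[i=0,j=1] 14>6 → j++
[i=0,j=2] 14>9 → j++
[i=0,j=3] 14>12 → j++
[i=0,j=4] 14<17 → i++
[i=1,j=4] 17==17 emit → i++,j++
[i=2,j=5] 21<23 → i++
[i=3,j=5] 23==23 emit → i++,j++

8 moves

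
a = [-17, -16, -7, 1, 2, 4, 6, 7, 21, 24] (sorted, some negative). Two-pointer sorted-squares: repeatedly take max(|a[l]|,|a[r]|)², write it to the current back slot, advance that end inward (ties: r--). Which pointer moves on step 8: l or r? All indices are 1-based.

r

[1,10] |-17|<=|24| out[10]=576 → r--
[1,9] |-17|<=|21| out[9]=441 → r--
[1,8] |-17|>|7| out[8]=289 → l++
[2,8] |-16|>|7| out[7]=256 → l++
[3,8] |-7|<=|7| out[6]=49 → r--
[3,7] |-7|>|6| out[5]=49 → l++
[4,7] |1|<=|6| out[4]=36 → r--
[4,6] |1|<=|4| out[3]=16 → r--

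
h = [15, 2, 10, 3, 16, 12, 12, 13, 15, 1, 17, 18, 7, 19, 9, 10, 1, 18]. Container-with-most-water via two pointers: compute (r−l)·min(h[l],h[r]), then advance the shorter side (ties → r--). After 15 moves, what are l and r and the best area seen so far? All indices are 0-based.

l=11, r=13, best area=255

l=0 r=17: min(15,18)*17=255 best=255 *, l++
l=1 r=17: min(2,18)*16=32 best=255, l++
l=2 r=17: min(10,18)*15=150 best=255, l++
l=3 r=17: min(3,18)*14=42 best=255, l++
l=4 r=17: min(16,18)*13=208 best=255, l++
l=5 r=17: min(12,18)*12=144 best=255, l++
l=6 r=17: min(12,18)*11=132 best=255, l++
l=7 r=17: min(13,18)*10=130 best=255, l++
l=8 r=17: min(15,18)*9=135 best=255, l++
l=9 r=17: min(1,18)*8=8 best=255, l++
l=10 r=17: min(17,18)*7=119 best=255, l++
l=11 r=17: min(18,18)*6=108 best=255, r--
l=11 r=16: min(18,1)*5=5 best=255, r--
l=11 r=15: min(18,10)*4=40 best=255, r--
l=11 r=14: min(18,9)*3=27 best=255, r--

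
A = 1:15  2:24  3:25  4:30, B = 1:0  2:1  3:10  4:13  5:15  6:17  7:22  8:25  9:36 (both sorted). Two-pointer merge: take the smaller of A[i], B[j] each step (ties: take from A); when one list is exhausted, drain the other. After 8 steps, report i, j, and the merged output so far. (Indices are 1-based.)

[i=1,j=1] A[i]=15>B[j]=0 take 0 → j++
[i=1,j=2] A[i]=15>B[j]=1 take 1 → j++
[i=1,j=3] A[i]=15>B[j]=10 take 10 → j++
[i=1,j=4] A[i]=15>B[j]=13 take 13 → j++
[i=1,j=5] A[i]=15<=B[j]=15 take 15 → i++
[i=2,j=5] A[i]=24>B[j]=15 take 15 → j++
[i=2,j=6] A[i]=24>B[j]=17 take 17 → j++
[i=2,j=7] A[i]=24>B[j]=22 take 22 → j++

i=2, j=8, merged so far=[0, 1, 10, 13, 15, 15, 17, 22]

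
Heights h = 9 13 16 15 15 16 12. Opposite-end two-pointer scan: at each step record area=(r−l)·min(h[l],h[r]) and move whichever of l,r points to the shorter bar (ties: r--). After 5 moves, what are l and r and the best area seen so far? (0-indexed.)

l=0 r=6: min(9,12)*6=54 best=54 *, l++
l=1 r=6: min(13,12)*5=60 best=60 *, r--
l=1 r=5: min(13,16)*4=52 best=60, l++
l=2 r=5: min(16,16)*3=48 best=60, r--
l=2 r=4: min(16,15)*2=30 best=60, r--

l=2, r=3, best area=60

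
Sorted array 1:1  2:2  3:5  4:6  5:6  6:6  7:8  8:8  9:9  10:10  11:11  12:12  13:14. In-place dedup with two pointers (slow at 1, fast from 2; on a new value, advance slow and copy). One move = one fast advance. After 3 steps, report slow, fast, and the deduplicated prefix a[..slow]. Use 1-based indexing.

slow=4, fast=5, prefix=[1, 2, 5, 6]

slow=1 fast=2: a[fast]=2≠a[slow]=1 write a[2]=2, slow++,fast++
slow=2 fast=3: a[fast]=5≠a[slow]=2 write a[3]=5, slow++,fast++
slow=3 fast=4: a[fast]=6≠a[slow]=5 write a[4]=6, slow++,fast++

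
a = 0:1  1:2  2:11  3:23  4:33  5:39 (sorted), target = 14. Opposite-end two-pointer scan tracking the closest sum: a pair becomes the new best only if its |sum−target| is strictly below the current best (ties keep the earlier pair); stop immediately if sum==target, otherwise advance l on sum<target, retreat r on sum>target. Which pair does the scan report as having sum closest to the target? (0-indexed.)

pair (2, 11) with sum 13 (|Δ|=1)

l=0 r=5: 1+39=40 d=26 *, r--
l=0 r=4: 1+33=34 d=20 *, r--
l=0 r=3: 1+23=24 d=10 *, r--
l=0 r=2: 1+11=12 d=2 *, l++
l=1 r=2: 2+11=13 d=1 *, l++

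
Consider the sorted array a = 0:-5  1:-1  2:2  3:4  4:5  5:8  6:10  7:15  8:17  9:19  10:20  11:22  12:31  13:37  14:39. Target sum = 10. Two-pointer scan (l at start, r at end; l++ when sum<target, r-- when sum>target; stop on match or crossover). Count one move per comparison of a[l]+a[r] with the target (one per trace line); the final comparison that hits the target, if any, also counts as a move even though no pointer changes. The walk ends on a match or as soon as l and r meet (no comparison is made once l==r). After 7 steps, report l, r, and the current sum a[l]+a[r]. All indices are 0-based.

l=0, r=7, sum=10

l=0 r=14: -5+39=34 >10, r--
l=0 r=13: -5+37=32 >10, r--
l=0 r=12: -5+31=26 >10, r--
l=0 r=11: -5+22=17 >10, r--
l=0 r=10: -5+20=15 >10, r--
l=0 r=9: -5+19=14 >10, r--
l=0 r=8: -5+17=12 >10, r--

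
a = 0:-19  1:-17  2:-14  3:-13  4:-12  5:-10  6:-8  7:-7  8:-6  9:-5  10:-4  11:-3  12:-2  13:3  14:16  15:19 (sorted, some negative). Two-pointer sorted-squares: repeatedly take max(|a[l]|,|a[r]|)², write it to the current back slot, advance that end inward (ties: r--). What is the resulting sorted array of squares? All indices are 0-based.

l=0 r=15: |-19|<=|19| out[15]=361, r--
l=0 r=14: |-19|>|16| out[14]=361, l++
l=1 r=14: |-17|>|16| out[13]=289, l++
l=2 r=14: |-14|<=|16| out[12]=256, r--
l=2 r=13: |-14|>|3| out[11]=196, l++
l=3 r=13: |-13|>|3| out[10]=169, l++
l=4 r=13: |-12|>|3| out[9]=144, l++
l=5 r=13: |-10|>|3| out[8]=100, l++
l=6 r=13: |-8|>|3| out[7]=64, l++
l=7 r=13: |-7|>|3| out[6]=49, l++
l=8 r=13: |-6|>|3| out[5]=36, l++
l=9 r=13: |-5|>|3| out[4]=25, l++
l=10 r=13: |-4|>|3| out[3]=16, l++
l=11 r=13: |-3|<=|3| out[2]=9, r--
l=11 r=12: |-3|>|-2| out[1]=9, l++
l=12 r=12: |-2|<=|-2| out[0]=4, r--

[4, 9, 9, 16, 25, 36, 49, 64, 100, 144, 169, 196, 256, 289, 361, 361]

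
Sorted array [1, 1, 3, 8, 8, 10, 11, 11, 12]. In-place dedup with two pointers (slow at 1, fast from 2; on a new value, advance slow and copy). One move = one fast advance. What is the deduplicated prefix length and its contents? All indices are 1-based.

length 6; prefix = [1, 3, 8, 10, 11, 12]

slow=1 fast=2: a[fast]=1=a[slow] dup, fast++
slow=1 fast=3: a[fast]=3≠a[slow]=1 write a[2]=3, slow++,fast++
slow=2 fast=4: a[fast]=8≠a[slow]=3 write a[3]=8, slow++,fast++
slow=3 fast=5: a[fast]=8=a[slow] dup, fast++
slow=3 fast=6: a[fast]=10≠a[slow]=8 write a[4]=10, slow++,fast++
slow=4 fast=7: a[fast]=11≠a[slow]=10 write a[5]=11, slow++,fast++
slow=5 fast=8: a[fast]=11=a[slow] dup, fast++
slow=5 fast=9: a[fast]=12≠a[slow]=11 write a[6]=12, slow++,fast++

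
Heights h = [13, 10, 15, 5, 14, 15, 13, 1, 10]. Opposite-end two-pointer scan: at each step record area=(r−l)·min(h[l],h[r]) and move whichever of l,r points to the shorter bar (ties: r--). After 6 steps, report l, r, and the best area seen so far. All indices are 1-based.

l=3, r=5, best area=80

[1,9] min(13,10)*8=80 best=80 * → r--
[1,8] min(13,1)*7=7 best=80 → r--
[1,7] min(13,13)*6=78 best=80 → r--
[1,6] min(13,15)*5=65 best=80 → l++
[2,6] min(10,15)*4=40 best=80 → l++
[3,6] min(15,15)*3=45 best=80 → r--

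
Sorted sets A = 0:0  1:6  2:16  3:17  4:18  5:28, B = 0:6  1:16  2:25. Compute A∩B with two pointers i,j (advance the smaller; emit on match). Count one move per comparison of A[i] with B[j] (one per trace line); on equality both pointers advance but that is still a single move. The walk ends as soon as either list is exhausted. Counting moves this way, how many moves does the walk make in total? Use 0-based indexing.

[i=0,j=0] 0<6 → i++
[i=1,j=0] 6==6 emit → i++,j++
[i=2,j=1] 16==16 emit → i++,j++
[i=3,j=2] 17<25 → i++
[i=4,j=2] 18<25 → i++
[i=5,j=2] 28>25 → j++

6 moves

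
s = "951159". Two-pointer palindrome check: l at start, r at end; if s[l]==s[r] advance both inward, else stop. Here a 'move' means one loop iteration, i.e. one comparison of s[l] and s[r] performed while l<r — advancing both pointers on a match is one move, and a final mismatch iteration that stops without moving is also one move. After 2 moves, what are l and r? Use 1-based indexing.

l=3, r=4

l=1 r=6: '9'=='9', l++,r--
l=2 r=5: '5'=='5', l++,r--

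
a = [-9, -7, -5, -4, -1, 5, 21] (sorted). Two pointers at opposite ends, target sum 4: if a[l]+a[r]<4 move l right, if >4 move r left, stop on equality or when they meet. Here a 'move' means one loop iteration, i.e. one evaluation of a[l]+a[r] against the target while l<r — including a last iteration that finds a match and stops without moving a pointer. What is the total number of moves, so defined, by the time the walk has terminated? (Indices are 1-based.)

l=1 r=7: -9+21=12 >4, r--
l=1 r=6: -9+5=-4 <4, l++
l=2 r=6: -7+5=-2 <4, l++
l=3 r=6: -5+5=0 <4, l++
l=4 r=6: -4+5=1 <4, l++
l=5 r=6: -1+5=4, found

6 moves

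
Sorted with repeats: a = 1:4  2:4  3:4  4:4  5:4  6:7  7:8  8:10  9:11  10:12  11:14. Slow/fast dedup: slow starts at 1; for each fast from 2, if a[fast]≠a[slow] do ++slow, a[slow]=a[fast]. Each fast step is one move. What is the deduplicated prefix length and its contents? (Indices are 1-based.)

(s=1,f=2) a[fast]=4=a[slow] dup → fast++
(s=1,f=3) a[fast]=4=a[slow] dup → fast++
(s=1,f=4) a[fast]=4=a[slow] dup → fast++
(s=1,f=5) a[fast]=4=a[slow] dup → fast++
(s=1,f=6) a[fast]=7≠a[slow]=4 write a[2]=7 → slow++,fast++
(s=2,f=7) a[fast]=8≠a[slow]=7 write a[3]=8 → slow++,fast++
(s=3,f=8) a[fast]=10≠a[slow]=8 write a[4]=10 → slow++,fast++
(s=4,f=9) a[fast]=11≠a[slow]=10 write a[5]=11 → slow++,fast++
(s=5,f=10) a[fast]=12≠a[slow]=11 write a[6]=12 → slow++,fast++
(s=6,f=11) a[fast]=14≠a[slow]=12 write a[7]=14 → slow++,fast++

length 7; prefix = [4, 7, 8, 10, 11, 12, 14]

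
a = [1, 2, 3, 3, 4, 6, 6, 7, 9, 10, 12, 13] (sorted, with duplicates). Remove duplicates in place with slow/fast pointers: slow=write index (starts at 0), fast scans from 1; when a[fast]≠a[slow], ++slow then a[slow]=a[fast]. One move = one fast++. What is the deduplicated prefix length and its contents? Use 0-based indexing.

slow=0 fast=1: a[fast]=2≠a[slow]=1 write a[1]=2, slow++,fast++
slow=1 fast=2: a[fast]=3≠a[slow]=2 write a[2]=3, slow++,fast++
slow=2 fast=3: a[fast]=3=a[slow] dup, fast++
slow=2 fast=4: a[fast]=4≠a[slow]=3 write a[3]=4, slow++,fast++
slow=3 fast=5: a[fast]=6≠a[slow]=4 write a[4]=6, slow++,fast++
slow=4 fast=6: a[fast]=6=a[slow] dup, fast++
slow=4 fast=7: a[fast]=7≠a[slow]=6 write a[5]=7, slow++,fast++
slow=5 fast=8: a[fast]=9≠a[slow]=7 write a[6]=9, slow++,fast++
slow=6 fast=9: a[fast]=10≠a[slow]=9 write a[7]=10, slow++,fast++
slow=7 fast=10: a[fast]=12≠a[slow]=10 write a[8]=12, slow++,fast++
slow=8 fast=11: a[fast]=13≠a[slow]=12 write a[9]=13, slow++,fast++

length 10; prefix = [1, 2, 3, 4, 6, 7, 9, 10, 12, 13]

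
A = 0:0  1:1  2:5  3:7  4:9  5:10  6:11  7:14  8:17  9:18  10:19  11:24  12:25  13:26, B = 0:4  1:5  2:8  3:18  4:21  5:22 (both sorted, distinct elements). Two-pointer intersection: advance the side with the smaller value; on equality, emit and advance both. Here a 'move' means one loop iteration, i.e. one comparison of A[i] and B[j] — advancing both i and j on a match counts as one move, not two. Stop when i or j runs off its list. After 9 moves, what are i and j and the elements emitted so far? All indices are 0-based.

i=7, j=3, emitted=[5]

[i=0,j=0] 0<4 → i++
[i=1,j=0] 1<4 → i++
[i=2,j=0] 5>4 → j++
[i=2,j=1] 5==5 emit → i++,j++
[i=3,j=2] 7<8 → i++
[i=4,j=2] 9>8 → j++
[i=4,j=3] 9<18 → i++
[i=5,j=3] 10<18 → i++
[i=6,j=3] 11<18 → i++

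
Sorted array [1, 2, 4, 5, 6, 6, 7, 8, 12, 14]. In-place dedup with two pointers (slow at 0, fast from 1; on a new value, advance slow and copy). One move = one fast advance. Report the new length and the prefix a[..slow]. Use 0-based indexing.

length 9; prefix = [1, 2, 4, 5, 6, 7, 8, 12, 14]

slow=0 fast=1: a[fast]=2≠a[slow]=1 write a[1]=2, slow++,fast++
slow=1 fast=2: a[fast]=4≠a[slow]=2 write a[2]=4, slow++,fast++
slow=2 fast=3: a[fast]=5≠a[slow]=4 write a[3]=5, slow++,fast++
slow=3 fast=4: a[fast]=6≠a[slow]=5 write a[4]=6, slow++,fast++
slow=4 fast=5: a[fast]=6=a[slow] dup, fast++
slow=4 fast=6: a[fast]=7≠a[slow]=6 write a[5]=7, slow++,fast++
slow=5 fast=7: a[fast]=8≠a[slow]=7 write a[6]=8, slow++,fast++
slow=6 fast=8: a[fast]=12≠a[slow]=8 write a[7]=12, slow++,fast++
slow=7 fast=9: a[fast]=14≠a[slow]=12 write a[8]=14, slow++,fast++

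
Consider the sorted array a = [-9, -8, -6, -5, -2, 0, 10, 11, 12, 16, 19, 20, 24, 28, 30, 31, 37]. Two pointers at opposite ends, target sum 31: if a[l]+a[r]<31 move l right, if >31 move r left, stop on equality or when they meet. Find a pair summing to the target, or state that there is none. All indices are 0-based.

(-6, 37)

l=0 r=16: -9+37=28 <31, l++
l=1 r=16: -8+37=29 <31, l++
l=2 r=16: -6+37=31, found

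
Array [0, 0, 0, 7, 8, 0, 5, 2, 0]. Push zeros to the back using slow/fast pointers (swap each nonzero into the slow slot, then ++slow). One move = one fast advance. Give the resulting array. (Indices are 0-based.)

(s=0,f=0) a[fast]=0 → fast++
(s=0,f=1) a[fast]=0 → fast++
(s=0,f=2) a[fast]=0 → fast++
(s=0,f=3) a[fast]=7≠0 swap→a[0]=7 → slow++,fast++
(s=1,f=4) a[fast]=8≠0 swap→a[1]=8 → slow++,fast++
(s=2,f=5) a[fast]=0 → fast++
(s=2,f=6) a[fast]=5≠0 swap→a[2]=5 → slow++,fast++
(s=3,f=7) a[fast]=2≠0 swap→a[3]=2 → slow++,fast++
(s=4,f=8) a[fast]=0 → fast++

[7, 8, 5, 2, 0, 0, 0, 0, 0]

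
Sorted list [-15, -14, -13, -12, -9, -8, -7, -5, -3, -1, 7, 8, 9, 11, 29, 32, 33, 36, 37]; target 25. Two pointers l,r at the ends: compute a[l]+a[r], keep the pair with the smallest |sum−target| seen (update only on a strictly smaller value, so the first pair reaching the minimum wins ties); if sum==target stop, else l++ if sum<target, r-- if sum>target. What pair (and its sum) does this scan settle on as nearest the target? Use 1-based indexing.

pair (-12, 37) with sum 25 (|Δ|=0)

l=1 r=19: -15+37=22 d=3 *, l++
l=2 r=19: -14+37=23 d=2 *, l++
l=3 r=19: -13+37=24 d=1 *, l++
l=4 r=19: -12+37=25 d=0 *, stop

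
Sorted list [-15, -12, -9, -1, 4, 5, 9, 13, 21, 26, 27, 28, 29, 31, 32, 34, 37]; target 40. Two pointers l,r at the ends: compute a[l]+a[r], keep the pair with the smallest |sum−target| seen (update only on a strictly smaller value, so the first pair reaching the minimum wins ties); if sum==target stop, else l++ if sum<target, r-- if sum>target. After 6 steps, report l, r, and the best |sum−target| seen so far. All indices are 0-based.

[0,16] -15+37=22 d=18 * → l++
[1,16] -12+37=25 d=15 * → l++
[2,16] -9+37=28 d=12 * → l++
[3,16] -1+37=36 d=4 * → l++
[4,16] 4+37=41 d=1 * → r--
[4,15] 4+34=38 d=2 → l++

l=5, r=15, best |Δ|=1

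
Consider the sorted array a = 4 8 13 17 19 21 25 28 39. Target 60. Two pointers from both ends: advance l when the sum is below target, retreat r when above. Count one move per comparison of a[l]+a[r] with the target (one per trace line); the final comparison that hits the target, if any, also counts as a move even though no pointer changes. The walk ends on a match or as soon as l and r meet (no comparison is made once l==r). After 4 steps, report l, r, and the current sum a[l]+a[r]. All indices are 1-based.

l=1 r=9: 4+39=43 <60, l++
l=2 r=9: 8+39=47 <60, l++
l=3 r=9: 13+39=52 <60, l++
l=4 r=9: 17+39=56 <60, l++

l=5, r=9, sum=58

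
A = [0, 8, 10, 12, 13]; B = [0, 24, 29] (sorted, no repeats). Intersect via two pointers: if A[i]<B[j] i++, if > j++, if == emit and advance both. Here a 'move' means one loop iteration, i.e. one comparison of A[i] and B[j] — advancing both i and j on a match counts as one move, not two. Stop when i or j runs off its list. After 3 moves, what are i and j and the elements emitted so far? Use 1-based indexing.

i=4, j=2, emitted=[0]

[i=1,j=1] 0==0 emit → i++,j++
[i=2,j=2] 8<24 → i++
[i=3,j=2] 10<24 → i++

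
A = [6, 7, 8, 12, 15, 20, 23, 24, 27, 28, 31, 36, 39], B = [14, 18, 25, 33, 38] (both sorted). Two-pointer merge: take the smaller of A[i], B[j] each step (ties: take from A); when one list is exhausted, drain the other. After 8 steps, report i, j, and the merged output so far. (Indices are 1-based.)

i=1 j=1: A[i]=6<=B[j]=14 take 6, i++
i=2 j=1: A[i]=7<=B[j]=14 take 7, i++
i=3 j=1: A[i]=8<=B[j]=14 take 8, i++
i=4 j=1: A[i]=12<=B[j]=14 take 12, i++
i=5 j=1: A[i]=15>B[j]=14 take 14, j++
i=5 j=2: A[i]=15<=B[j]=18 take 15, i++
i=6 j=2: A[i]=20>B[j]=18 take 18, j++
i=6 j=3: A[i]=20<=B[j]=25 take 20, i++

i=7, j=3, merged so far=[6, 7, 8, 12, 14, 15, 18, 20]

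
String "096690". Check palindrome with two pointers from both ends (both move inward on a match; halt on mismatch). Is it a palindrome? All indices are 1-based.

palindrome

l=1 r=6: '0'=='0', l++,r--
l=2 r=5: '9'=='9', l++,r--
l=3 r=4: '6'=='6', l++,r--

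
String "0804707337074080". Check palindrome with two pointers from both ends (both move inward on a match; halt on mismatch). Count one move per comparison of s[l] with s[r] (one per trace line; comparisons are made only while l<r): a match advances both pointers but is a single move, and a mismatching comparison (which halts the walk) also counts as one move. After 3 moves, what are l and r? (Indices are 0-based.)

l=3, r=12

l=0 r=15: '0'=='0', l++,r--
l=1 r=14: '8'=='8', l++,r--
l=2 r=13: '0'=='0', l++,r--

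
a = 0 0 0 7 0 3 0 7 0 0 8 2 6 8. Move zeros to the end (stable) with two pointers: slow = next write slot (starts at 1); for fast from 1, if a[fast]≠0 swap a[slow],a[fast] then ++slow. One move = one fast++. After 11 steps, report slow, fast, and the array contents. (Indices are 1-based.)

slow=1 fast=1: a[fast]=0, fast++
slow=1 fast=2: a[fast]=0, fast++
slow=1 fast=3: a[fast]=0, fast++
slow=1 fast=4: a[fast]=7≠0 swap→a[1]=7, slow++,fast++
slow=2 fast=5: a[fast]=0, fast++
slow=2 fast=6: a[fast]=3≠0 swap→a[2]=3, slow++,fast++
slow=3 fast=7: a[fast]=0, fast++
slow=3 fast=8: a[fast]=7≠0 swap→a[3]=7, slow++,fast++
slow=4 fast=9: a[fast]=0, fast++
slow=4 fast=10: a[fast]=0, fast++
slow=4 fast=11: a[fast]=8≠0 swap→a[4]=8, slow++,fast++

slow=5, fast=12, a=[7, 3, 7, 8, 0, 0, 0, 0, 0, 0, 0, 2, 6, 8]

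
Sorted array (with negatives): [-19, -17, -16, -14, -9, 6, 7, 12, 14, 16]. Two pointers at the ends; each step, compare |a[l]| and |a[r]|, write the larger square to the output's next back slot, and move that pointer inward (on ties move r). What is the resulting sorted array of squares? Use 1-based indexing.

l=1 r=10: |-19|>|16| out[10]=361, l++
l=2 r=10: |-17|>|16| out[9]=289, l++
l=3 r=10: |-16|<=|16| out[8]=256, r--
l=3 r=9: |-16|>|14| out[7]=256, l++
l=4 r=9: |-14|<=|14| out[6]=196, r--
l=4 r=8: |-14|>|12| out[5]=196, l++
l=5 r=8: |-9|<=|12| out[4]=144, r--
l=5 r=7: |-9|>|7| out[3]=81, l++
l=6 r=7: |6|<=|7| out[2]=49, r--
l=6 r=6: |6|<=|6| out[1]=36, r--

[36, 49, 81, 144, 196, 196, 256, 256, 289, 361]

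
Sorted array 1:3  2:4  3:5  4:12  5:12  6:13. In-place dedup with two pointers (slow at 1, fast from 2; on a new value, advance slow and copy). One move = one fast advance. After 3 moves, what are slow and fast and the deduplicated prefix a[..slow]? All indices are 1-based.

(s=1,f=2) a[fast]=4≠a[slow]=3 write a[2]=4 → slow++,fast++
(s=2,f=3) a[fast]=5≠a[slow]=4 write a[3]=5 → slow++,fast++
(s=3,f=4) a[fast]=12≠a[slow]=5 write a[4]=12 → slow++,fast++

slow=4, fast=5, prefix=[3, 4, 5, 12]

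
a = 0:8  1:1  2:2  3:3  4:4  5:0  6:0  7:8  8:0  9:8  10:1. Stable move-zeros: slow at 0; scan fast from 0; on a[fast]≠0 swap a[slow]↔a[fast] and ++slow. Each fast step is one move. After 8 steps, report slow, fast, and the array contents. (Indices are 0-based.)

slow=6, fast=8, a=[8, 1, 2, 3, 4, 8, 0, 0, 0, 8, 1]

slow=0 fast=0: a[fast]=8≠0 swap→a[0]=8, slow++,fast++
slow=1 fast=1: a[fast]=1≠0 swap→a[1]=1, slow++,fast++
slow=2 fast=2: a[fast]=2≠0 swap→a[2]=2, slow++,fast++
slow=3 fast=3: a[fast]=3≠0 swap→a[3]=3, slow++,fast++
slow=4 fast=4: a[fast]=4≠0 swap→a[4]=4, slow++,fast++
slow=5 fast=5: a[fast]=0, fast++
slow=5 fast=6: a[fast]=0, fast++
slow=5 fast=7: a[fast]=8≠0 swap→a[5]=8, slow++,fast++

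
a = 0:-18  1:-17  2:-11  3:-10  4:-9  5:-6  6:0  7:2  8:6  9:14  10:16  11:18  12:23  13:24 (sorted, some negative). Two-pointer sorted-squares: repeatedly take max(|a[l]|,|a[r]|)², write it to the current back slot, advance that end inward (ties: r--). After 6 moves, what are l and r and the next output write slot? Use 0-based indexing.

[0,13] |-18|<=|24| out[13]=576 → r--
[0,12] |-18|<=|23| out[12]=529 → r--
[0,11] |-18|<=|18| out[11]=324 → r--
[0,10] |-18|>|16| out[10]=324 → l++
[1,10] |-17|>|16| out[9]=289 → l++
[2,10] |-11|<=|16| out[8]=256 → r--

l=2, r=9, next write slot=7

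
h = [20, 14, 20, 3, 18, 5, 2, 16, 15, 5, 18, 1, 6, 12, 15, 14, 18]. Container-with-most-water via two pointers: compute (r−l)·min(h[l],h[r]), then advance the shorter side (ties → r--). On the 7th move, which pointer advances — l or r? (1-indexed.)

r

[1,17] min(20,18)*16=288 best=288 * → r--
[1,16] min(20,14)*15=210 best=288 → r--
[1,15] min(20,15)*14=210 best=288 → r--
[1,14] min(20,12)*13=156 best=288 → r--
[1,13] min(20,6)*12=72 best=288 → r--
[1,12] min(20,1)*11=11 best=288 → r--
[1,11] min(20,18)*10=180 best=288 → r--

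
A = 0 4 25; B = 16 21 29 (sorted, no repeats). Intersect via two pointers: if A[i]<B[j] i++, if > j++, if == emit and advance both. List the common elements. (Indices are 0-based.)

i=0 j=0: 0<16, i++
i=1 j=0: 4<16, i++
i=2 j=0: 25>16, j++
i=2 j=1: 25>21, j++
i=2 j=2: 25<29, i++

intersection = []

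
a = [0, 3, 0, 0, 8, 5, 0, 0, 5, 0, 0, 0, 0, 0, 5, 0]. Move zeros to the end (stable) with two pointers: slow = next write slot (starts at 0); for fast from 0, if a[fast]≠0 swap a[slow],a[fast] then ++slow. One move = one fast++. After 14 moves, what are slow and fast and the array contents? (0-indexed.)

slow=4, fast=14, a=[3, 8, 5, 5, 0, 0, 0, 0, 0, 0, 0, 0, 0, 0, 5, 0]

(s=0,f=0) a[fast]=0 → fast++
(s=0,f=1) a[fast]=3≠0 swap→a[0]=3 → slow++,fast++
(s=1,f=2) a[fast]=0 → fast++
(s=1,f=3) a[fast]=0 → fast++
(s=1,f=4) a[fast]=8≠0 swap→a[1]=8 → slow++,fast++
(s=2,f=5) a[fast]=5≠0 swap→a[2]=5 → slow++,fast++
(s=3,f=6) a[fast]=0 → fast++
(s=3,f=7) a[fast]=0 → fast++
(s=3,f=8) a[fast]=5≠0 swap→a[3]=5 → slow++,fast++
(s=4,f=9) a[fast]=0 → fast++
(s=4,f=10) a[fast]=0 → fast++
(s=4,f=11) a[fast]=0 → fast++
(s=4,f=12) a[fast]=0 → fast++
(s=4,f=13) a[fast]=0 → fast++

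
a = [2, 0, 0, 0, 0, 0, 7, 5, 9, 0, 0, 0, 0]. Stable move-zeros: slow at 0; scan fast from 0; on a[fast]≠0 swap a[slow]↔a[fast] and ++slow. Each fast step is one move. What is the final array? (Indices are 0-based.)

(s=0,f=0) a[fast]=2≠0 swap→a[0]=2 → slow++,fast++
(s=1,f=1) a[fast]=0 → fast++
(s=1,f=2) a[fast]=0 → fast++
(s=1,f=3) a[fast]=0 → fast++
(s=1,f=4) a[fast]=0 → fast++
(s=1,f=5) a[fast]=0 → fast++
(s=1,f=6) a[fast]=7≠0 swap→a[1]=7 → slow++,fast++
(s=2,f=7) a[fast]=5≠0 swap→a[2]=5 → slow++,fast++
(s=3,f=8) a[fast]=9≠0 swap→a[3]=9 → slow++,fast++
(s=4,f=9) a[fast]=0 → fast++
(s=4,f=10) a[fast]=0 → fast++
(s=4,f=11) a[fast]=0 → fast++
(s=4,f=12) a[fast]=0 → fast++

[2, 7, 5, 9, 0, 0, 0, 0, 0, 0, 0, 0, 0]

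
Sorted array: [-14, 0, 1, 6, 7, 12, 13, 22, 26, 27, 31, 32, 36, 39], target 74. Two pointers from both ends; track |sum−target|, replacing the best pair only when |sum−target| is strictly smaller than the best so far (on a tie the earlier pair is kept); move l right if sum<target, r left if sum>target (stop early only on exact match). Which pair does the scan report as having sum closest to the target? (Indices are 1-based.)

pair (36, 39) with sum 75 (|Δ|=1)

[1,14] -14+39=25 d=49 * → l++
[2,14] 0+39=39 d=35 * → l++
[3,14] 1+39=40 d=34 * → l++
[4,14] 6+39=45 d=29 * → l++
[5,14] 7+39=46 d=28 * → l++
[6,14] 12+39=51 d=23 * → l++
[7,14] 13+39=52 d=22 * → l++
[8,14] 22+39=61 d=13 * → l++
[9,14] 26+39=65 d=9 * → l++
[10,14] 27+39=66 d=8 * → l++
[11,14] 31+39=70 d=4 * → l++
[12,14] 32+39=71 d=3 * → l++
[13,14] 36+39=75 d=1 * → r--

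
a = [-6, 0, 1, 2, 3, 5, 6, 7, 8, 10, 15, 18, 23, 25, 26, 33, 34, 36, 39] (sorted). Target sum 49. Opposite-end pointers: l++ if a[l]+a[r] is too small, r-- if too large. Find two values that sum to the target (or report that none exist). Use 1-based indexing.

l=1 r=19: -6+39=33 <49, l++
l=2 r=19: 0+39=39 <49, l++
l=3 r=19: 1+39=40 <49, l++
l=4 r=19: 2+39=41 <49, l++
l=5 r=19: 3+39=42 <49, l++
l=6 r=19: 5+39=44 <49, l++
l=7 r=19: 6+39=45 <49, l++
l=8 r=19: 7+39=46 <49, l++
l=9 r=19: 8+39=47 <49, l++
l=10 r=19: 10+39=49, found

(10, 39)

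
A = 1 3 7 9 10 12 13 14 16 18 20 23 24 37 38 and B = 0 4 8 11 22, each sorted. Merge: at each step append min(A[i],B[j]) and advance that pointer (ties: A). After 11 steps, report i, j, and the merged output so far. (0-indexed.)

i=0 j=0: A[i]=1>B[j]=0 take 0, j++
i=0 j=1: A[i]=1<=B[j]=4 take 1, i++
i=1 j=1: A[i]=3<=B[j]=4 take 3, i++
i=2 j=1: A[i]=7>B[j]=4 take 4, j++
i=2 j=2: A[i]=7<=B[j]=8 take 7, i++
i=3 j=2: A[i]=9>B[j]=8 take 8, j++
i=3 j=3: A[i]=9<=B[j]=11 take 9, i++
i=4 j=3: A[i]=10<=B[j]=11 take 10, i++
i=5 j=3: A[i]=12>B[j]=11 take 11, j++
i=5 j=4: A[i]=12<=B[j]=22 take 12, i++
i=6 j=4: A[i]=13<=B[j]=22 take 13, i++

i=7, j=4, merged so far=[0, 1, 3, 4, 7, 8, 9, 10, 11, 12, 13]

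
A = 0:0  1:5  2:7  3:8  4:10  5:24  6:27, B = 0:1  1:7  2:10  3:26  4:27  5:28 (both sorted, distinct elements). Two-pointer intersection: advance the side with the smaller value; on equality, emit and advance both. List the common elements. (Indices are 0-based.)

intersection = [7, 10, 27]

i=0 j=0: 0<1, i++
i=1 j=0: 5>1, j++
i=1 j=1: 5<7, i++
i=2 j=1: 7==7 emit, i++,j++
i=3 j=2: 8<10, i++
i=4 j=2: 10==10 emit, i++,j++
i=5 j=3: 24<26, i++
i=6 j=3: 27>26, j++
i=6 j=4: 27==27 emit, i++,j++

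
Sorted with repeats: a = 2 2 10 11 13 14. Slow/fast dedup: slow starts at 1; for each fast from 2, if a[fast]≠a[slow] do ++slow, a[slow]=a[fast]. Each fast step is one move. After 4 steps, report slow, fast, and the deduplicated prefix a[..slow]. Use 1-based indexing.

slow=1 fast=2: a[fast]=2=a[slow] dup, fast++
slow=1 fast=3: a[fast]=10≠a[slow]=2 write a[2]=10, slow++,fast++
slow=2 fast=4: a[fast]=11≠a[slow]=10 write a[3]=11, slow++,fast++
slow=3 fast=5: a[fast]=13≠a[slow]=11 write a[4]=13, slow++,fast++

slow=4, fast=6, prefix=[2, 10, 11, 13]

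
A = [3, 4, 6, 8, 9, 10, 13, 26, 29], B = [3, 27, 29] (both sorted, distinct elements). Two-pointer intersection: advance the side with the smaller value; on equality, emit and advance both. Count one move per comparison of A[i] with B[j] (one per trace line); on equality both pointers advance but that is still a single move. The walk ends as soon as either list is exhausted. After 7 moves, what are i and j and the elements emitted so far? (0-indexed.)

i=7, j=1, emitted=[3]

[i=0,j=0] 3==3 emit → i++,j++
[i=1,j=1] 4<27 → i++
[i=2,j=1] 6<27 → i++
[i=3,j=1] 8<27 → i++
[i=4,j=1] 9<27 → i++
[i=5,j=1] 10<27 → i++
[i=6,j=1] 13<27 → i++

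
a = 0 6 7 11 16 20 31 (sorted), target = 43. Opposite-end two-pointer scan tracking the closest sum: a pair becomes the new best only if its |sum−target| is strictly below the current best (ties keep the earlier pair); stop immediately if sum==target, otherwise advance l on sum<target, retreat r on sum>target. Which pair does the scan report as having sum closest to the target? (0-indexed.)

l=0 r=6: 0+31=31 d=12 *, l++
l=1 r=6: 6+31=37 d=6 *, l++
l=2 r=6: 7+31=38 d=5 *, l++
l=3 r=6: 11+31=42 d=1 *, l++
l=4 r=6: 16+31=47 d=4, r--
l=4 r=5: 16+20=36 d=7, l++

pair (11, 31) with sum 42 (|Δ|=1)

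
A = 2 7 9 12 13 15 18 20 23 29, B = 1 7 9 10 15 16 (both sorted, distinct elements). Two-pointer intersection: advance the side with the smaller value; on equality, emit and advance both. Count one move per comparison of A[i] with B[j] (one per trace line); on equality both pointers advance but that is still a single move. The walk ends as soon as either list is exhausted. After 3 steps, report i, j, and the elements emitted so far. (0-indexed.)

i=0 j=0: 2>1, j++
i=0 j=1: 2<7, i++
i=1 j=1: 7==7 emit, i++,j++

i=2, j=2, emitted=[7]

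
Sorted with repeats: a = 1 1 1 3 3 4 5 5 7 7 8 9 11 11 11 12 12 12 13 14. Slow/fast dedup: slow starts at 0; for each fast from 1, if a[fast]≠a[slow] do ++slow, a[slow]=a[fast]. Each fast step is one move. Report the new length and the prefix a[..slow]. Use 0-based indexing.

length 11; prefix = [1, 3, 4, 5, 7, 8, 9, 11, 12, 13, 14]

slow=0 fast=1: a[fast]=1=a[slow] dup, fast++
slow=0 fast=2: a[fast]=1=a[slow] dup, fast++
slow=0 fast=3: a[fast]=3≠a[slow]=1 write a[1]=3, slow++,fast++
slow=1 fast=4: a[fast]=3=a[slow] dup, fast++
slow=1 fast=5: a[fast]=4≠a[slow]=3 write a[2]=4, slow++,fast++
slow=2 fast=6: a[fast]=5≠a[slow]=4 write a[3]=5, slow++,fast++
slow=3 fast=7: a[fast]=5=a[slow] dup, fast++
slow=3 fast=8: a[fast]=7≠a[slow]=5 write a[4]=7, slow++,fast++
slow=4 fast=9: a[fast]=7=a[slow] dup, fast++
slow=4 fast=10: a[fast]=8≠a[slow]=7 write a[5]=8, slow++,fast++
slow=5 fast=11: a[fast]=9≠a[slow]=8 write a[6]=9, slow++,fast++
slow=6 fast=12: a[fast]=11≠a[slow]=9 write a[7]=11, slow++,fast++
slow=7 fast=13: a[fast]=11=a[slow] dup, fast++
slow=7 fast=14: a[fast]=11=a[slow] dup, fast++
slow=7 fast=15: a[fast]=12≠a[slow]=11 write a[8]=12, slow++,fast++
slow=8 fast=16: a[fast]=12=a[slow] dup, fast++
slow=8 fast=17: a[fast]=12=a[slow] dup, fast++
slow=8 fast=18: a[fast]=13≠a[slow]=12 write a[9]=13, slow++,fast++
slow=9 fast=19: a[fast]=14≠a[slow]=13 write a[10]=14, slow++,fast++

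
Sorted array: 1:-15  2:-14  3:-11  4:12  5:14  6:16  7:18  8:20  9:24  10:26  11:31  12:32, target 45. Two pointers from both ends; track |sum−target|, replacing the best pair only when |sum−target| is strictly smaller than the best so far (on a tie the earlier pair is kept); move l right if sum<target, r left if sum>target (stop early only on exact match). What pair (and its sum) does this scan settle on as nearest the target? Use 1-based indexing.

l=1 r=12: -15+32=17 d=28 *, l++
l=2 r=12: -14+32=18 d=27 *, l++
l=3 r=12: -11+32=21 d=24 *, l++
l=4 r=12: 12+32=44 d=1 *, l++
l=5 r=12: 14+32=46 d=1, r--
l=5 r=11: 14+31=45 d=0 *, stop

pair (14, 31) with sum 45 (|Δ|=0)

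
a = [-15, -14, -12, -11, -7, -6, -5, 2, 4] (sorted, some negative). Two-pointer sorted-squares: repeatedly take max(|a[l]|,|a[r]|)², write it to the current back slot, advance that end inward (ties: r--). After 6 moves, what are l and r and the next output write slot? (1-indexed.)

[1,9] |-15|>|4| out[9]=225 → l++
[2,9] |-14|>|4| out[8]=196 → l++
[3,9] |-12|>|4| out[7]=144 → l++
[4,9] |-11|>|4| out[6]=121 → l++
[5,9] |-7|>|4| out[5]=49 → l++
[6,9] |-6|>|4| out[4]=36 → l++

l=7, r=9, next write slot=3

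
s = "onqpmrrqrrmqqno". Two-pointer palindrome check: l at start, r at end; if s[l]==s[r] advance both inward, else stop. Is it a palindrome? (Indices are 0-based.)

not a palindrome (mismatch at 3,11)

l=0 r=14: 'o'=='o', l++,r--
l=1 r=13: 'n'=='n', l++,r--
l=2 r=12: 'q'=='q', l++,r--
l=3 r=11: 'p'!='q', stop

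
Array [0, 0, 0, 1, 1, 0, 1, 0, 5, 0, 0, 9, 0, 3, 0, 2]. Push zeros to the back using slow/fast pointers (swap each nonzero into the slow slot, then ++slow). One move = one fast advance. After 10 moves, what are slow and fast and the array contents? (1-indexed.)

slow=5, fast=11, a=[1, 1, 1, 5, 0, 0, 0, 0, 0, 0, 0, 9, 0, 3, 0, 2]

slow=1 fast=1: a[fast]=0, fast++
slow=1 fast=2: a[fast]=0, fast++
slow=1 fast=3: a[fast]=0, fast++
slow=1 fast=4: a[fast]=1≠0 swap→a[1]=1, slow++,fast++
slow=2 fast=5: a[fast]=1≠0 swap→a[2]=1, slow++,fast++
slow=3 fast=6: a[fast]=0, fast++
slow=3 fast=7: a[fast]=1≠0 swap→a[3]=1, slow++,fast++
slow=4 fast=8: a[fast]=0, fast++
slow=4 fast=9: a[fast]=5≠0 swap→a[4]=5, slow++,fast++
slow=5 fast=10: a[fast]=0, fast++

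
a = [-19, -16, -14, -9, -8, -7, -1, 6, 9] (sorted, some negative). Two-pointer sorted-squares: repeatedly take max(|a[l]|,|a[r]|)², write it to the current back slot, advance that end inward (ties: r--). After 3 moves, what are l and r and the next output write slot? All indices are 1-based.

[1,9] |-19|>|9| out[9]=361 → l++
[2,9] |-16|>|9| out[8]=256 → l++
[3,9] |-14|>|9| out[7]=196 → l++

l=4, r=9, next write slot=6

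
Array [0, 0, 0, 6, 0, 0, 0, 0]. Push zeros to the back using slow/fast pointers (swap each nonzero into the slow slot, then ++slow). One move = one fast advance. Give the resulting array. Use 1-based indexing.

[6, 0, 0, 0, 0, 0, 0, 0]

(s=1,f=1) a[fast]=0 → fast++
(s=1,f=2) a[fast]=0 → fast++
(s=1,f=3) a[fast]=0 → fast++
(s=1,f=4) a[fast]=6≠0 swap→a[1]=6 → slow++,fast++
(s=2,f=5) a[fast]=0 → fast++
(s=2,f=6) a[fast]=0 → fast++
(s=2,f=7) a[fast]=0 → fast++
(s=2,f=8) a[fast]=0 → fast++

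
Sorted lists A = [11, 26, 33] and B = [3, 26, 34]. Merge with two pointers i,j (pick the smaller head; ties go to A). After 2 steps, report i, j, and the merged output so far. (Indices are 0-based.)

[i=0,j=0] A[i]=11>B[j]=3 take 3 → j++
[i=0,j=1] A[i]=11<=B[j]=26 take 11 → i++

i=1, j=1, merged so far=[3, 11]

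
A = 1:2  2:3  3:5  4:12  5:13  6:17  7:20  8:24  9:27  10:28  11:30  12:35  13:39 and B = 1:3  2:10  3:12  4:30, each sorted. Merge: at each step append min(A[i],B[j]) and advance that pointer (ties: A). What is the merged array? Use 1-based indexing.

[i=1,j=1] A[i]=2<=B[j]=3 take 2 → i++
[i=2,j=1] A[i]=3<=B[j]=3 take 3 → i++
[i=3,j=1] A[i]=5>B[j]=3 take 3 → j++
[i=3,j=2] A[i]=5<=B[j]=10 take 5 → i++
[i=4,j=2] A[i]=12>B[j]=10 take 10 → j++
[i=4,j=3] A[i]=12<=B[j]=12 take 12 → i++
[i=5,j=3] A[i]=13>B[j]=12 take 12 → j++
[i=5,j=4] A[i]=13<=B[j]=30 take 13 → i++
[i=6,j=4] A[i]=17<=B[j]=30 take 17 → i++
[i=7,j=4] A[i]=20<=B[j]=30 take 20 → i++
[i=8,j=4] A[i]=24<=B[j]=30 take 24 → i++
[i=9,j=4] A[i]=27<=B[j]=30 take 27 → i++
[i=10,j=4] A[i]=28<=B[j]=30 take 28 → i++
[i=11,j=4] A[i]=30<=B[j]=30 take 30 → i++
[i=12,j=4] A[i]=35>B[j]=30 take 30 → j++
[i=12,j=5] B done, take A[i]=35 → i++
[i=13,j=5] B done, take A[i]=39 → i++

[2, 3, 3, 5, 10, 12, 12, 13, 17, 20, 24, 27, 28, 30, 30, 35, 39]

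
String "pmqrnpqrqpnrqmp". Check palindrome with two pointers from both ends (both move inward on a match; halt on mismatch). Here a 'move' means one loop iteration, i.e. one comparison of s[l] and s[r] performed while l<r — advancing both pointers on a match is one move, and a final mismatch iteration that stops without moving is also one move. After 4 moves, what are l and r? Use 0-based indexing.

l=4, r=10

[0,14] 'p'=='p' → l++,r--
[1,13] 'm'=='m' → l++,r--
[2,12] 'q'=='q' → l++,r--
[3,11] 'r'=='r' → l++,r--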